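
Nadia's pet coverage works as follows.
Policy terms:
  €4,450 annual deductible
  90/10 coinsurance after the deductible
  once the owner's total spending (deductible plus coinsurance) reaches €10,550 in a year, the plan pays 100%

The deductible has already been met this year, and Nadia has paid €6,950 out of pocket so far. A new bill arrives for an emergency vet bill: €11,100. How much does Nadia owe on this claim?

€1,110

The deductible is already satisfied, so the full bill goes to coinsurance.
Coinsurance: €11,100 × 10% = €1,110.
Cumulative spending €6,950 + €1,110 = €8,060 stays under the €10,550 maximum.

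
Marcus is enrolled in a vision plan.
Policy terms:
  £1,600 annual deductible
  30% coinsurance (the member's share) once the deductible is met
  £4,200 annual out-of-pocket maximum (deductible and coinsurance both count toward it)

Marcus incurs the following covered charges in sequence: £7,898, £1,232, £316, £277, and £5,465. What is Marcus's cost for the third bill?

£94.80

Bill 1, £7,898: £1,600 to deductible, leaving £6,298; 30% of £6,298 = £1,889.40. Member pays £3,489.40; OOP now £3,489.40.
Bill 2, £1,232: deductible already satisfied, so member's share is 30% × £1,232 = £369.60. Member owes £369.60 (running OOP £3,859).
Bill 3, £316: deductible met; 30% of £316 = £94.80. Member pays £94.80; OOP now £3,953.80.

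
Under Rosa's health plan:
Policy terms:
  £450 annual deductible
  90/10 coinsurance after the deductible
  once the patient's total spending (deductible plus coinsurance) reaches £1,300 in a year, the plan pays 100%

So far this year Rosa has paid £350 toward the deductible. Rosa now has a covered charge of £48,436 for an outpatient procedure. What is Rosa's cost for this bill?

£350 of the £450 deductible is already met, leaving £100.
That leaves £48,436 − £100 = £48,336 for coinsurance.
Coinsurance: £48,336 × 10% = £4,833.60.
Patient responsibility before any cap: £100 + £4,833.60 = £4,933.60.
Year-to-date out-of-pocket would reach £350 + £4,933.60 = £5,283.60, above the £1,300 maximum, so the patient pays only £1,300 − £350 = £950.

£950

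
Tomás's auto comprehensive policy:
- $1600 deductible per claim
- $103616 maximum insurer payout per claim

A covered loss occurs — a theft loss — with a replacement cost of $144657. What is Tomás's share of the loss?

After the deductible, $144657 − $1600 = $143057 remains.
Since $143057 > $103616, the payout is capped at $103616.
Policyholder's share is the uncovered remainder: $144657 − $103616 = $41041.

$41041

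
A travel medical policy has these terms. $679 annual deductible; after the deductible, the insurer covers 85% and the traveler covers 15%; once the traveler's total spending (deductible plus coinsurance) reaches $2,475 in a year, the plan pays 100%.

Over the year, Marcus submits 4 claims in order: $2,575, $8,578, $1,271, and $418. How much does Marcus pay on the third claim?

Bill 1, $2,575: deductible takes $679, $1,896 remains; traveler's 15% is $284.40. Traveler pays $963.40; OOP now $963.40.
Bill 2, $8,578: deductible already satisfied, so traveler's share is 15% × $8,578 = $1,286.70. Traveler owes $1,286.70 (running OOP $2,250.10).
Bill 3, $1,271: deductible already satisfied, so traveler's share is 15% × $1,271 = $190.65. Cost to traveler: $190.65. OOP to date $2,440.75.

$190.65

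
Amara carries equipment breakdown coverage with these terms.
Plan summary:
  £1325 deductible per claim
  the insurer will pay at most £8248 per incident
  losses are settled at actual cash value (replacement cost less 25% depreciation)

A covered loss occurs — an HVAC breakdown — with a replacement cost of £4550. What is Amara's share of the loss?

£2462.50

Depreciate 25%: the covered value is £4550 × 0.75 = £3412.50.
Subtract the deductible: £3412.50 − £1325 = £2087.50.
£2087.50 ≤ £8248, so the limit doesn't bind; insurer pays £2087.50.
Business owner's share is the uncovered remainder: £4550 − £2087.50 = £2462.50.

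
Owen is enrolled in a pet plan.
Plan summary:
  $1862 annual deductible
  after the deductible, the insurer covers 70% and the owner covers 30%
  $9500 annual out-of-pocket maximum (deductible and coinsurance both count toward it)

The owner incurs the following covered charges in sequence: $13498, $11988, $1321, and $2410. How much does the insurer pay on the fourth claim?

Claim 1 — $13498: deductible takes $1862, $11636 remains; owner's 30% is $3490.80. Cost to owner: $5352.80. OOP to date $5352.80. Insurer: $13498 − $5352.80 = $8145.20.
Claim 2 — $11988: 30% coinsurance on $11988 = $3596.40. Cost to owner: $3596.40. OOP to date $8949.20. Plan pays $11988 − $3596.40 = $8391.60.
Claim 3 — $1321: deductible met; 30% of $1321 = $396.30. Owner pays $396.30; OOP now $9345.50. Plan pays $1321 − $396.30 = $924.70.
Claim 4 — $2410: deductible met; 30% of $2410 = $723. OOP would hit $10068.50 > $9500, so the cap limits the owner to $9500 − $9345.50 = $154.50. Plan pays $2410 − $154.50 = $2255.50.

$2255.50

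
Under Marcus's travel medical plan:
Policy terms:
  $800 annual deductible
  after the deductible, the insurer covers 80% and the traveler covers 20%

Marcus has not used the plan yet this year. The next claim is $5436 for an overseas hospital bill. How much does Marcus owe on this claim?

The full $800 deductible is still open; $800 of this bill applies to it.
That leaves $5436 − $800 = $4636 for coinsurance.
Traveler's 20% share of $4636 is $927.20.
So the traveler owes $800 + $927.20 = $1727.20.

$1727.20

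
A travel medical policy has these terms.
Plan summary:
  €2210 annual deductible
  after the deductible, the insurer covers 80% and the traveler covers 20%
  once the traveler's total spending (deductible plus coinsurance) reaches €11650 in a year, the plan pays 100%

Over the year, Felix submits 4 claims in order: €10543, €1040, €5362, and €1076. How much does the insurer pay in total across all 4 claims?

Bill 1, €10543: €2210 to deductible, leaving €8333; 20% of €8333 = €1666.60. Traveler pays €3876.60; OOP now €3876.60. Plan pays €10543 − €3876.60 = €6666.40.
Bill 2, €1040: 20% coinsurance on €1040 = €208. Cost to traveler: €208. OOP to date €4084.60. Insurer: €1040 − €208 = €832.
Bill 3, €5362: deductible met; 20% of €5362 = €1072.40. Traveler owes €1072.40 (running OOP €5157). Plan pays €5362 − €1072.40 = €4289.60.
Bill 4, €1076: deductible met; 20% of €1076 = €215.20. Traveler pays €215.20; OOP now €5372.20. Plan pays €1076 − €215.20 = €860.80.
Insurer total = bills − traveler's total = €18021 − €5372.20 = €12648.80.

€12648.80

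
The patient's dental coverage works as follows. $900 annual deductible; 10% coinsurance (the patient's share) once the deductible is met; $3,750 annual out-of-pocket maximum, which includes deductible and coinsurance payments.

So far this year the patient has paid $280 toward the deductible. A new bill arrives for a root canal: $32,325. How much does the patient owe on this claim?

$3,470

$280 of the $900 deductible is already met, leaving $620.
The remaining $31,705 (= $32,325 − $620) moves to coinsurance.
Coinsurance: $31,705 × 10% = $3,170.50.
So the patient owes $620 + $3,170.50 = $3,790.50 before any cap.
That would bring total out-of-pocket to $4,070.50, past the $3,750 cap. The patient is capped at $3,750 − $280 = $3,470 on this claim.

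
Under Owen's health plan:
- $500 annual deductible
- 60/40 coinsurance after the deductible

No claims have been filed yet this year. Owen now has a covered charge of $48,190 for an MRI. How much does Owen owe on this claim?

The full $500 deductible is still open; $500 of this bill applies to it.
The remaining $47,690 (= $48,190 − $500) moves to coinsurance.
40% of $47,690 = $19,076 falls to the patient.
That puts the patient's cost at $500 + $19,076 = $19,576.

$19,576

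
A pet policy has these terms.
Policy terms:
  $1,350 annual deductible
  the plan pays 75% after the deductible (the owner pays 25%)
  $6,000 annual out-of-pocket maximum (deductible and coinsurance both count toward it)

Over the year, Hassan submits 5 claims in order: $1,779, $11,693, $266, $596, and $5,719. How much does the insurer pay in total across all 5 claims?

$14,053

Bill 1, $1,779: $1,350 to deductible, leaving $429; owner's 25% is $107.25. Owner owes $1,457.25 (running OOP $1,457.25). Insurer: $1,779 − $1,457.25 = $321.75.
Bill 2, $11,693: deductible met; 25% of $11,693 = $2,923.25. Owner owes $2,923.25 (running OOP $4,380.50). Insurer: $11,693 − $2,923.25 = $8,769.75.
Bill 3, $266: deductible already satisfied, so owner's share is 25% × $266 = $66.50. Owner pays $66.50; OOP now $4,447. Plan pays $266 − $66.50 = $199.50.
Bill 4, $596: deductible already satisfied, so owner's share is 25% × $596 = $149. Owner owes $149 (running OOP $4,596). Insurer: $596 − $149 = $447.
Bill 5, $5,719: deductible already satisfied, so owner's share is 25% × $5,719 = $1,429.75. OOP would hit $6,025.75 > $6,000, so the cap limits the owner to $6,000 − $4,596 = $1,404. Plan pays $5,719 − $1,404 = $4,315.
Insurer total: $321.75 + $8,769.75 + $199.50 + $447 + $4,315 = $14,053.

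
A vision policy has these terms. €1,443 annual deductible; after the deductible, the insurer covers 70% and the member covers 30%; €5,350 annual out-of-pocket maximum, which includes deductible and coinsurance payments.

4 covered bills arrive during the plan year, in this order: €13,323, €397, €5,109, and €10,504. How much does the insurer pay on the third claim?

€4,885.10

Bill 1, €13,323: deductible takes €1,443, €11,880 remains; member's 30% is €3,564. Member pays €5,007; OOP now €5,007. Insurer: €13,323 − €5,007 = €8,316.
Bill 2, €397: deductible met; 30% of €397 = €119.10. Member owes €119.10 (running OOP €5,126.10). Insurer: €397 − €119.10 = €277.90.
Bill 3, €5,109: deductible already satisfied, so member's share is 30% × €5,109 = €1,532.70. Adding that to €5,126.10 gives €6,658.80, past the €5,350 cap; member pays only €5,350 − €5,126.10 = €223.90. Insurer: €5,109 − €223.90 = €4,885.10.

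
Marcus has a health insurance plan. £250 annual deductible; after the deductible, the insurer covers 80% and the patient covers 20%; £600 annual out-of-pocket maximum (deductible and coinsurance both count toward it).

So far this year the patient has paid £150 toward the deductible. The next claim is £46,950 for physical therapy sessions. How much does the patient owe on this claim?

£450

Remaining deductible: £250 − £150 = £100.
After the £100 deductible portion, £46,950 − £100 = £46,850 is subject to coinsurance.
Coinsurance: £46,850 × 20% = £9,370.
That puts the patient's cost at £100 + £9,370 = £9,470 before any cap.
Adding £9,470 to the £150 already spent would give £9,620, which exceeds the £600 cap; the patient pays just £600 − £150 = £450.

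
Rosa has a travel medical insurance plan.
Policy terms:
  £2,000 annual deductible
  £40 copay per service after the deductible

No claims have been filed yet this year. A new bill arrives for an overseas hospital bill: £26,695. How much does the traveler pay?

Nothing has been paid toward the £2,000 deductible, so the first £2,000 of this charge is applied there.
That leaves £26,695 − £2,000 = £24,695 for the copay.
Copay on this service: £40.
That puts the traveler's cost at £2,000 + £40 = £2,040.

£2,040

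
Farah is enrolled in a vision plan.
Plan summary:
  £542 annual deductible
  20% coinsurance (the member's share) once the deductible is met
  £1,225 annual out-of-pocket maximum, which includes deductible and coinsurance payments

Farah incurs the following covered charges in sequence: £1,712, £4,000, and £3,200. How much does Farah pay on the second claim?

£449

Bill 1, £1,712: £542 finishes the deductible; £1,170 goes to coinsurance; 20% of £1,170 = £234. Cost to member: £776. OOP to date £776.
Bill 2, £4,000: deductible met; 20% of £4,000 = £800. Adding that to £776 gives £1,576, past the £1,225 cap; member pays only £1,225 − £776 = £449.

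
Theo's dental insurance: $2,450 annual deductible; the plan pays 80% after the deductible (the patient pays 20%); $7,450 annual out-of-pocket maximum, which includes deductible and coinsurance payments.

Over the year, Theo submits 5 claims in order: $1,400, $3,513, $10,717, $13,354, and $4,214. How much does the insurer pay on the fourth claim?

$10,990

Bill 1, $1,400: all of it applies to the deductible. Patient pays $1,400; OOP now $1,400. Plan pays $1,400 − $1,400 = $0.
Bill 2, $3,513: $1,050 finishes the deductible; $2,463 goes to coinsurance; coinsurance $2,463 × 20% = $492.60. Patient owes $1,542.60 (running OOP $2,942.60). Insurer: $3,513 − $1,542.60 = $1,970.40.
Bill 3, $10,717: 20% coinsurance on $10,717 = $2,143.40. Cost to patient: $2,143.40. OOP to date $5,086. Plan pays $10,717 − $2,143.40 = $8,573.60.
Bill 4, $13,354: deductible met; 20% of $13,354 = $2,670.80. That would push OOP to $7,756.80, over the $7,450 cap, so patient pays $7,450 − $5,086 = $2,364. Insurer: $13,354 − $2,364 = $10,990.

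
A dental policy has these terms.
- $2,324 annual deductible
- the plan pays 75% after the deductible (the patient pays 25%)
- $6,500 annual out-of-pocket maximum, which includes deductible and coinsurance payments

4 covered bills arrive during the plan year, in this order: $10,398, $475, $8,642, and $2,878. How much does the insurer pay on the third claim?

$6,603.25

Bill 1, $10,398: deductible takes $2,324, $8,074 remains; coinsurance $8,074 × 25% = $2,018.50. Patient owes $4,342.50 (running OOP $4,342.50). Insurer: $10,398 − $4,342.50 = $6,055.50.
Bill 2, $475: deductible already satisfied, so patient's share is 25% × $475 = $118.75. Patient pays $118.75; OOP now $4,461.25. Insurer: $475 − $118.75 = $356.25.
Bill 3, $8,642: deductible met; 25% of $8,642 = $2,160.50. That would push OOP to $6,621.75, over the $6,500 cap, so patient pays $6,500 − $4,461.25 = $2,038.75. Plan pays $8,642 − $2,038.75 = $6,603.25.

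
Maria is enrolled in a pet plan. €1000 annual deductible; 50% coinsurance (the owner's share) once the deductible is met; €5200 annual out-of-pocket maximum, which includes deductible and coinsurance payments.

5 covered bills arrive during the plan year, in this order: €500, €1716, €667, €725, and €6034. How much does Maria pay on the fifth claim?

Bill 1, €500: entire amount goes to the deductible. Owner owes €500 (running OOP €500).
Bill 2, €1716: €500 to deductible, leaving €1216; coinsurance €1216 × 50% = €608. Owner owes €1108 (running OOP €1608).
Bill 3, €667: deductible met; 50% of €667 = €333.50. Cost to owner: €333.50. OOP to date €1941.50.
Bill 4, €725: 50% coinsurance on €725 = €362.50. Owner pays €362.50; OOP now €2304.
Bill 5, €6034: 50% coinsurance on €6034 = €3017. OOP would hit €5321 > €5200, so the cap limits the owner to €5200 − €2304 = €2896.

€2896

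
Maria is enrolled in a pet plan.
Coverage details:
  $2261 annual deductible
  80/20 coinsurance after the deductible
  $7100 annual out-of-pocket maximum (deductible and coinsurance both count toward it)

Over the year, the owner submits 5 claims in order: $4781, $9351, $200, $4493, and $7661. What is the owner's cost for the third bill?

Claim 1 ($4781): deductible takes $2261, $2520 remains; coinsurance $2520 × 20% = $504. Cost to owner: $2765. OOP to date $2765.
Claim 2 ($9351): 20% coinsurance on $9351 = $1870.20. Owner pays $1870.20; OOP now $4635.20.
Claim 3 ($200): deductible already satisfied, so owner's share is 20% × $200 = $40. Owner owes $40 (running OOP $4675.20).

$40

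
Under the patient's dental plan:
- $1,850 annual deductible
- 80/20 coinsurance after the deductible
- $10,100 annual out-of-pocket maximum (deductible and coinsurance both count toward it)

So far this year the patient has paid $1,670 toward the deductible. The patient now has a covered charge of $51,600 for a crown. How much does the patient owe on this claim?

Remaining deductible: $1,850 − $1,670 = $180.
That leaves $51,600 − $180 = $51,420 for coinsurance.
20% of $51,420 = $10,284 falls to the patient.
So the patient owes $180 + $10,284 = $10,464 before any cap.
Year-to-date out-of-pocket would reach $1,670 + $10,464 = $12,134, above the $10,100 maximum, so the patient pays only $10,100 − $1,670 = $8,430.

$8,430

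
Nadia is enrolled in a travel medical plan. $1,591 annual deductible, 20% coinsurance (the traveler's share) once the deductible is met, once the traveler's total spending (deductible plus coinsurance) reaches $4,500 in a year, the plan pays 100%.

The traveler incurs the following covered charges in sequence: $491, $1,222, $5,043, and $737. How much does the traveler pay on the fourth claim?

Bill 1, $491: entire amount goes to the deductible. Traveler pays $491; OOP now $491.
Bill 2, $1,222: deductible takes $1,100, $122 remains; traveler's 20% is $24.40. Traveler owes $1,124.40 (running OOP $1,615.40).
Bill 3, $5,043: 20% coinsurance on $5,043 = $1,008.60. Cost to traveler: $1,008.60. OOP to date $2,624.
Bill 4, $737: deductible already satisfied, so traveler's share is 20% × $737 = $147.40. Cost to traveler: $147.40. OOP to date $2,771.40.

$147.40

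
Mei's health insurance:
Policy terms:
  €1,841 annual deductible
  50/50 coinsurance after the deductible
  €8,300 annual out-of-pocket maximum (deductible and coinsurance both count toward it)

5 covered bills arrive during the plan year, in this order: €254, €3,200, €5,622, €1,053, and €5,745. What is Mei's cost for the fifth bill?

Claim 1 (€254): all of it applies to the deductible. Patient pays €254; OOP now €254.
Claim 2 (€3,200): deductible takes €1,587, €1,613 remains; 50% of €1,613 = €806.50. Cost to patient: €2,393.50. OOP to date €2,647.50.
Claim 3 (€5,622): 50% coinsurance on €5,622 = €2,811. Patient owes €2,811 (running OOP €5,458.50).
Claim 4 (€1,053): deductible already satisfied, so patient's share is 50% × €1,053 = €526.50. Cost to patient: €526.50. OOP to date €5,985.
Claim 5 (€5,745): deductible already satisfied, so patient's share is 50% × €5,745 = €2,872.50. OOP would hit €8,857.50 > €8,300, so the cap limits the patient to €8,300 − €5,985 = €2,315.

€2,315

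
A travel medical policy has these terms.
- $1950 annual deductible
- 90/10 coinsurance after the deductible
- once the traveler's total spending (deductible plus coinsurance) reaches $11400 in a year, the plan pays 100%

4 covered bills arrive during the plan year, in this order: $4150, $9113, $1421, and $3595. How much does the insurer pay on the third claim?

$1278.90

Claim 1 ($4150): $1950 finishes the deductible; $2200 goes to coinsurance; 10% of $2200 = $220. Cost to traveler: $2170. OOP to date $2170. Plan pays $4150 − $2170 = $1980.
Claim 2 ($9113): deductible met; 10% of $9113 = $911.30. Cost to traveler: $911.30. OOP to date $3081.30. Plan pays $9113 − $911.30 = $8201.70.
Claim 3 ($1421): deductible already satisfied, so traveler's share is 10% × $1421 = $142.10. Traveler pays $142.10; OOP now $3223.40. Plan pays $1421 − $142.10 = $1278.90.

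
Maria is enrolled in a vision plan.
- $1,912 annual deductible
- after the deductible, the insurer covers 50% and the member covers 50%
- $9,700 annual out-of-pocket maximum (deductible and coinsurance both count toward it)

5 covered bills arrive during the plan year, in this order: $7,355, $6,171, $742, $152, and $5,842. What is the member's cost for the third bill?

$371

Bill 1, $7,355: deductible takes $1,912, $5,443 remains; member's 50% is $2,721.50. Cost to member: $4,633.50. OOP to date $4,633.50.
Bill 2, $6,171: deductible met; 50% of $6,171 = $3,085.50. Member owes $3,085.50 (running OOP $7,719).
Bill 3, $742: deductible met; 50% of $742 = $371. Member pays $371; OOP now $8,090.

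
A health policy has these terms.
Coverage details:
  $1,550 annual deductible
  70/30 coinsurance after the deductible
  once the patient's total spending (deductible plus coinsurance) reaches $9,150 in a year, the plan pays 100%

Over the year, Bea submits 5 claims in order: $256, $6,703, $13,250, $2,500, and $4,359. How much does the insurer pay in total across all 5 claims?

$17,918

Claim 1 — $256: entire amount goes to the deductible. Patient pays $256; OOP now $256. Plan pays $256 − $256 = $0.
Claim 2 — $6,703: $1,294 to deductible, leaving $5,409; patient's 30% is $1,622.70. Patient owes $2,916.70 (running OOP $3,172.70). Plan pays $6,703 − $2,916.70 = $3,786.30.
Claim 3 — $13,250: 30% coinsurance on $13,250 = $3,975. Patient pays $3,975; OOP now $7,147.70. Plan pays $13,250 − $3,975 = $9,275.
Claim 4 — $2,500: deductible met; 30% of $2,500 = $750. Cost to patient: $750. OOP to date $7,897.70. Plan pays $2,500 − $750 = $1,750.
Claim 5 — $4,359: 30% coinsurance on $4,359 = $1,307.70. That would push OOP to $9,205.40, over the $9,150 cap, so patient pays $9,150 − $7,897.70 = $1,252.30. Insurer: $4,359 − $1,252.30 = $3,106.70.
Insurer total = bills − patient's total = $27,068 − $9,150 = $17,918.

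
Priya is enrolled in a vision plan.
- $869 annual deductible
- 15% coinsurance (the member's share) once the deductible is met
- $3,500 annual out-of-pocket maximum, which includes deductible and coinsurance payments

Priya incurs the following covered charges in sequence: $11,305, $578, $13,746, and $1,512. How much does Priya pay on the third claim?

$978.90

Claim 1 — $11,305: deductible takes $869, $10,436 remains; coinsurance $10,436 × 15% = $1,565.40. Cost to member: $2,434.40. OOP to date $2,434.40.
Claim 2 — $578: 15% coinsurance on $578 = $86.70. Member owes $86.70 (running OOP $2,521.10).
Claim 3 — $13,746: deductible already satisfied, so member's share is 15% × $13,746 = $2,061.90. That would push OOP to $4,583, over the $3,500 cap, so member pays $3,500 − $2,521.10 = $978.90.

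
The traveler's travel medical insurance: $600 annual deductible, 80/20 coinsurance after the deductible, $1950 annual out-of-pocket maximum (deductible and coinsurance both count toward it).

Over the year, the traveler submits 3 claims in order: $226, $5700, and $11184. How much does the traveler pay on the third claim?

Claim 1 — $226: fully absorbed by the deductible. Traveler owes $226 (running OOP $226).
Claim 2 — $5700: deductible takes $374, $5326 remains; traveler's 20% is $1065.20. Cost to traveler: $1439.20. OOP to date $1665.20.
Claim 3 — $11184: 20% coinsurance on $11184 = $2236.80. Adding that to $1665.20 gives $3902, past the $1950 cap; traveler pays only $1950 − $1665.20 = $284.80.

$284.80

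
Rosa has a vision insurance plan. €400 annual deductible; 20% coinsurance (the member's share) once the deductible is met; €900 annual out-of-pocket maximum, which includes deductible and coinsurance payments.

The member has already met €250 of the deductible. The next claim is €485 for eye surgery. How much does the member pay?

€217

€250 of the €400 deductible is already met, leaving €150.
The remaining €335 (= €485 − €150) moves to coinsurance.
Coinsurance: €335 × 20% = €67.
Member responsibility before any cap: €150 + €67 = €217.
Cumulative spending €250 + €217 = €467 stays under the €900 maximum.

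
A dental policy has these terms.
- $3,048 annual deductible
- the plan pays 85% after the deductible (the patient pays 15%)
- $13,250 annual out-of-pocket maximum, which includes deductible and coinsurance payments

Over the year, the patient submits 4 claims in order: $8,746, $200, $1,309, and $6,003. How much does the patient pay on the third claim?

$196.35

#1 ($8,746): $3,048 to deductible, leaving $5,698; coinsurance $5,698 × 15% = $854.70. Patient pays $3,902.70; OOP now $3,902.70.
#2 ($200): deductible already satisfied, so patient's share is 15% × $200 = $30. Cost to patient: $30. OOP to date $3,932.70.
#3 ($1,309): 15% coinsurance on $1,309 = $196.35. Cost to patient: $196.35. OOP to date $4,129.05.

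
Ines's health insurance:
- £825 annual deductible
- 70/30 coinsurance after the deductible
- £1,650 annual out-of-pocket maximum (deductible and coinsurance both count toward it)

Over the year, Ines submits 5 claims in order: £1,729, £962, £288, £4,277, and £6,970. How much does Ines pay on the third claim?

Claim 1 (£1,729): £825 to deductible, leaving £904; patient's 30% is £271.20. Patient pays £1,096.20; OOP now £1,096.20.
Claim 2 (£962): 30% coinsurance on £962 = £288.60. Patient pays £288.60; OOP now £1,384.80.
Claim 3 (£288): deductible already satisfied, so patient's share is 30% × £288 = £86.40. Patient pays £86.40; OOP now £1,471.20.

£86.40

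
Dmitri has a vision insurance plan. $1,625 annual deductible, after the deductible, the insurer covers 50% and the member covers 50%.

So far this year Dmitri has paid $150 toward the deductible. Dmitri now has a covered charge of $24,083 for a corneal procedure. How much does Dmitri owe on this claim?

$12,779

Deductible still to meet: $1,625 − $150 = $1,475.
That leaves $24,083 − $1,475 = $22,608 for coinsurance.
Member's 50% share of $22,608 is $11,304.
That puts the member's cost at $1,475 + $11,304 = $12,779.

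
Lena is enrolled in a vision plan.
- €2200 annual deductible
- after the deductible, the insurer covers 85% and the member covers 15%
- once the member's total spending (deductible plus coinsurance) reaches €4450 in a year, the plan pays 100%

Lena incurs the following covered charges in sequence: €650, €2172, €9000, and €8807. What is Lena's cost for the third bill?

€1350

Bill 1, €650: entire amount goes to the deductible. Member pays €650; OOP now €650.
Bill 2, €2172: €1550 finishes the deductible; €622 goes to coinsurance; coinsurance €622 × 15% = €93.30. Cost to member: €1643.30. OOP to date €2293.30.
Bill 3, €9000: deductible met; 15% of €9000 = €1350. Member owes €1350 (running OOP €3643.30).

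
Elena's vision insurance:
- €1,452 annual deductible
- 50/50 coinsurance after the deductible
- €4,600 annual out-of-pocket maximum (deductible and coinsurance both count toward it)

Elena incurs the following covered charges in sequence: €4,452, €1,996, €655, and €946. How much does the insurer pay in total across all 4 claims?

Bill 1, €4,452: €1,452 finishes the deductible; €3,000 goes to coinsurance; 50% of €3,000 = €1,500. Member pays €2,952; OOP now €2,952. Plan pays €4,452 − €2,952 = €1,500.
Bill 2, €1,996: 50% coinsurance on €1,996 = €998. Member pays €998; OOP now €3,950. Plan pays €1,996 − €998 = €998.
Bill 3, €655: deductible met; 50% of €655 = €327.50. Member owes €327.50 (running OOP €4,277.50). Insurer: €655 − €327.50 = €327.50.
Bill 4, €946: deductible already satisfied, so member's share is 50% × €946 = €473. That would push OOP to €4,750.50, over the €4,600 cap, so member pays €4,600 − €4,277.50 = €322.50. Insurer: €946 − €322.50 = €623.50.
Insurer total: €1,500 + €998 + €327.50 + €623.50 = €3,449.

€3,449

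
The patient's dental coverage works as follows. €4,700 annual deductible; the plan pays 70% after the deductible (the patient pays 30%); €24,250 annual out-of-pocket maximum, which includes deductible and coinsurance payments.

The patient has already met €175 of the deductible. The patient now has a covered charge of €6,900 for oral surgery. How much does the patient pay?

Deductible still to meet: €4,700 − €175 = €4,525.
That leaves €6,900 − €4,525 = €2,375 for coinsurance.
30% of €2,375 = €712.50 falls to the patient.
So the patient owes €4,525 + €712.50 = €5,237.50 before any cap.
Cumulative spending €175 + €5,237.50 = €5,412.50 stays under the €24,250 maximum.

€5,237.50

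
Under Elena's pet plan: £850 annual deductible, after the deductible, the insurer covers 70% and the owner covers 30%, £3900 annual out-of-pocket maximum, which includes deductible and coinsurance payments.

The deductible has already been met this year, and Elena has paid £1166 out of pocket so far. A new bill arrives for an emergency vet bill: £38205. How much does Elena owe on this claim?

£2734

With the deductible met, the entire £38205 is subject to coinsurance.
Coinsurance: £38205 × 30% = £11461.50.
Adding £11461.50 to the £1166 already spent would give £12627.50, which exceeds the £3900 cap; the owner pays just £3900 − £1166 = £2734.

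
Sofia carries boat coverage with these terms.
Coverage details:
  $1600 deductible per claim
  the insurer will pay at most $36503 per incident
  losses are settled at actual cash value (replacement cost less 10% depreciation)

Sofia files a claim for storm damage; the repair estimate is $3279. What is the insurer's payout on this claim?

$1351.10

At 10% depreciation, ACV = $3279 − $327.90 = $2951.10.
After the deductible, $2951.10 − $1600 = $1351.10 remains.
That's under the $36503 cap, so the insurer reimburses the full $1351.10.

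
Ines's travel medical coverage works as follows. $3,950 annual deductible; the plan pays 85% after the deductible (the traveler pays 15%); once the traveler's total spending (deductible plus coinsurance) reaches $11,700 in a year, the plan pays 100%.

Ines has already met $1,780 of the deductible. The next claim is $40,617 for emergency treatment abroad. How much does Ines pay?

Remaining deductible: $3,950 − $1,780 = $2,170.
After the $2,170 deductible portion, $40,617 − $2,170 = $38,447 is subject to coinsurance.
Coinsurance: $38,447 × 15% = $5,767.05.
Traveler responsibility before any cap: $2,170 + $5,767.05 = $7,937.05.
Cumulative spending $1,780 + $7,937.05 = $9,717.05 stays under the $11,700 maximum.

$7,937.05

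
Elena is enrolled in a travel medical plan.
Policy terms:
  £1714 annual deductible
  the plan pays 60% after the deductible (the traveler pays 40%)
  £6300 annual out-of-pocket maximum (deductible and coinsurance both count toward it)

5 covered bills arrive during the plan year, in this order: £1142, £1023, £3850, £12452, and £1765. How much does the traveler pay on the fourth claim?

£2865.60

#1 (£1142): fully absorbed by the deductible. Traveler pays £1142; OOP now £1142.
#2 (£1023): £572 finishes the deductible; £451 goes to coinsurance; 40% of £451 = £180.40. Traveler owes £752.40 (running OOP £1894.40).
#3 (£3850): 40% coinsurance on £3850 = £1540. Traveler pays £1540; OOP now £3434.40.
#4 (£12452): deductible already satisfied, so traveler's share is 40% × £12452 = £4980.80. Adding that to £3434.40 gives £8415.20, past the £6300 cap; traveler pays only £6300 − £3434.40 = £2865.60.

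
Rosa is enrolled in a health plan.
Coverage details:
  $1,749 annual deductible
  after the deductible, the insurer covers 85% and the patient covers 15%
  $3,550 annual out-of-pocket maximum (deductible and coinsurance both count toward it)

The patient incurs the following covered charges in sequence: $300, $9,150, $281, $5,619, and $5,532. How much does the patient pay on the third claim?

Claim 1 — $300: entire amount goes to the deductible. Cost to patient: $300. OOP to date $300.
Claim 2 — $9,150: deductible takes $1,449, $7,701 remains; coinsurance $7,701 × 15% = $1,155.15. Patient owes $2,604.15 (running OOP $2,904.15).
Claim 3 — $281: deductible met; 15% of $281 = $42.15. Cost to patient: $42.15. OOP to date $2,946.30.

$42.15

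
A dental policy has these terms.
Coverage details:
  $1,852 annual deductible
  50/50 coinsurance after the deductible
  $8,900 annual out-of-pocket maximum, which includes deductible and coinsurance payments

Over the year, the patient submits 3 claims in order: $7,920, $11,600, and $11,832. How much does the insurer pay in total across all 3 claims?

$22,452

#1 ($7,920): $1,852 to deductible, leaving $6,068; coinsurance $6,068 × 50% = $3,034. Cost to patient: $4,886. OOP to date $4,886. Insurer: $7,920 − $4,886 = $3,034.
#2 ($11,600): deductible met; 50% of $11,600 = $5,800. That would push OOP to $10,686, over the $8,900 cap, so patient pays $8,900 − $4,886 = $4,014. Plan pays $11,600 − $4,014 = $7,586.
#3 ($11,832): 50% coinsurance on $11,832 = $5,916. OOP would hit $14,816 > $8,900, so the cap limits the patient to $8,900 − $8,900 = $0. Plan pays $11,832 − $0 = $11,832.
Insurer total: $3,034 + $7,586 + $11,832 = $22,452.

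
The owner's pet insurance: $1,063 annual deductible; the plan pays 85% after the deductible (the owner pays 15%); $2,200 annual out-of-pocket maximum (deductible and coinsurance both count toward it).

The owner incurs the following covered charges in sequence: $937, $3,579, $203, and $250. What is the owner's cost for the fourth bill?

Claim 1 — $937: entire amount goes to the deductible. Owner pays $937; OOP now $937.
Claim 2 — $3,579: $126 finishes the deductible; $3,453 goes to coinsurance; coinsurance $3,453 × 15% = $517.95. Cost to owner: $643.95. OOP to date $1,580.95.
Claim 3 — $203: 15% coinsurance on $203 = $30.45. Cost to owner: $30.45. OOP to date $1,611.40.
Claim 4 — $250: 15% coinsurance on $250 = $37.50. Cost to owner: $37.50. OOP to date $1,648.90.

$37.50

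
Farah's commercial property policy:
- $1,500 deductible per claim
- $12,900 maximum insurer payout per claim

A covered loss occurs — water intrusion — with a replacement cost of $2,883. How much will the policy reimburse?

After the deductible, $2,883 − $1,500 = $1,383 remains.
$1,383 is within the $12,900 limit, so the insurer pays $1,383.

$1,383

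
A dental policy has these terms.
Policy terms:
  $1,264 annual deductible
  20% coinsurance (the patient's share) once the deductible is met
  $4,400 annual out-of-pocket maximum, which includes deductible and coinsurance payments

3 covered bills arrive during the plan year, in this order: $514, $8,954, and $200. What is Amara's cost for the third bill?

$40

Claim 1 — $514: fully absorbed by the deductible. Patient pays $514; OOP now $514.
Claim 2 — $8,954: deductible takes $750, $8,204 remains; coinsurance $8,204 × 20% = $1,640.80. Patient owes $2,390.80 (running OOP $2,904.80).
Claim 3 — $200: deductible already satisfied, so patient's share is 20% × $200 = $40. Cost to patient: $40. OOP to date $2,944.80.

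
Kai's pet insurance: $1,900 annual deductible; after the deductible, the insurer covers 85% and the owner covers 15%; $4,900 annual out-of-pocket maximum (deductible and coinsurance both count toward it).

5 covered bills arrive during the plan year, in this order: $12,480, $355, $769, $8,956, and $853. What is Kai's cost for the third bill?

Claim 1 ($12,480): $1,900 to deductible, leaving $10,580; coinsurance $10,580 × 15% = $1,587. Owner owes $3,487 (running OOP $3,487).
Claim 2 ($355): deductible already satisfied, so owner's share is 15% × $355 = $53.25. Owner owes $53.25 (running OOP $3,540.25).
Claim 3 ($769): deductible already satisfied, so owner's share is 15% × $769 = $115.35. Owner owes $115.35 (running OOP $3,655.60).

$115.35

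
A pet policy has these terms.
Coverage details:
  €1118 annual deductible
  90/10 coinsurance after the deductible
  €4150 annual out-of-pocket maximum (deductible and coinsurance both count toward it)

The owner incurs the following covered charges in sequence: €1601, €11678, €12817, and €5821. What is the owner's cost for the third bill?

€1281.70

Claim 1 (€1601): €1118 finishes the deductible; €483 goes to coinsurance; owner's 10% is €48.30. Owner owes €1166.30 (running OOP €1166.30).
Claim 2 (€11678): deductible met; 10% of €11678 = €1167.80. Cost to owner: €1167.80. OOP to date €2334.10.
Claim 3 (€12817): deductible already satisfied, so owner's share is 10% × €12817 = €1281.70. Owner owes €1281.70 (running OOP €3615.80).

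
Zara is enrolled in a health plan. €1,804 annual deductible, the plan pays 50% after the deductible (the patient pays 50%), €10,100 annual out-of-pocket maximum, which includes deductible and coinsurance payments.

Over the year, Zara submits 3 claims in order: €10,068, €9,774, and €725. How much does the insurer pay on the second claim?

€5,610

Claim 1 — €10,068: €1,804 to deductible, leaving €8,264; coinsurance €8,264 × 50% = €4,132. Cost to patient: €5,936. OOP to date €5,936. Plan pays €10,068 − €5,936 = €4,132.
Claim 2 — €9,774: 50% coinsurance on €9,774 = €4,887. OOP would hit €10,823 > €10,100, so the cap limits the patient to €10,100 − €5,936 = €4,164. Insurer: €9,774 − €4,164 = €5,610.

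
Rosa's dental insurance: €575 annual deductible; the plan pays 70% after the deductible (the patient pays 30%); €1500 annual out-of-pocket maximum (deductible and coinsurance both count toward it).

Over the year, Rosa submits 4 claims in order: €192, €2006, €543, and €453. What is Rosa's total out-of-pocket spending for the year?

#1 (€192): all of it applies to the deductible. Cost to patient: €192. OOP to date €192.
#2 (€2006): €383 to deductible, leaving €1623; 30% of €1623 = €486.90. Cost to patient: €869.90. OOP to date €1061.90.
#3 (€543): 30% coinsurance on €543 = €162.90. Patient owes €162.90 (running OOP €1224.80).
#4 (€453): 30% coinsurance on €453 = €135.90. Cost to patient: €135.90. OOP to date €1360.70.
Total paid by the patient: €192 + €869.90 + €162.90 + €135.90 = €1360.70.

€1360.70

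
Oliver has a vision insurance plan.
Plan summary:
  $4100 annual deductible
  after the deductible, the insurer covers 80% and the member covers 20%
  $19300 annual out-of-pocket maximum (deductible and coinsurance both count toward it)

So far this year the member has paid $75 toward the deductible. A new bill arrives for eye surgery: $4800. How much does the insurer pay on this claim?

$75 of the $4100 deductible is already met, leaving $4025.
After the $4025 deductible portion, $4800 − $4025 = $775 is subject to coinsurance.
20% of $775 = $155 falls to the member.
So the member owes $4025 + $155 = $4180 before any cap.
Cumulative spending $75 + $4180 = $4255 stays under the $19300 maximum.
The plan picks up $4800 − $4180 = $620.

$620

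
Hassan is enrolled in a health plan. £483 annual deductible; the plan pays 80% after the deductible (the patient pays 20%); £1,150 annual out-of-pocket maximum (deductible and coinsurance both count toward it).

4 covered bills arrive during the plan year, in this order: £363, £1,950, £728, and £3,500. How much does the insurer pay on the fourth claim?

£3,344.60

#1 (£363): all of it applies to the deductible. Cost to patient: £363. OOP to date £363. Plan pays £363 − £363 = £0.
#2 (£1,950): deductible takes £120, £1,830 remains; patient's 20% is £366. Patient owes £486 (running OOP £849). Plan pays £1,950 − £486 = £1,464.
#3 (£728): deductible already satisfied, so patient's share is 20% × £728 = £145.60. Cost to patient: £145.60. OOP to date £994.60. Insurer: £728 − £145.60 = £582.40.
#4 (£3,500): deductible already satisfied, so patient's share is 20% × £3,500 = £700. Adding that to £994.60 gives £1,694.60, past the £1,150 cap; patient pays only £1,150 − £994.60 = £155.40. Insurer: £3,500 − £155.40 = £3,344.60.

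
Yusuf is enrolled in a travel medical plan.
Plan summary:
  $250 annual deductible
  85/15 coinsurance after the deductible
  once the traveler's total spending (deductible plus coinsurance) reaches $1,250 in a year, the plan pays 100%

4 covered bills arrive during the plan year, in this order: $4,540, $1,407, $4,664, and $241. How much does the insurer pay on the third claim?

Claim 1 ($4,540): $250 to deductible, leaving $4,290; coinsurance $4,290 × 15% = $643.50. Traveler pays $893.50; OOP now $893.50. Plan pays $4,540 − $893.50 = $3,646.50.
Claim 2 ($1,407): 15% coinsurance on $1,407 = $211.05. Traveler owes $211.05 (running OOP $1,104.55). Insurer: $1,407 − $211.05 = $1,195.95.
Claim 3 ($4,664): deductible already satisfied, so traveler's share is 15% × $4,664 = $699.60. Adding that to $1,104.55 gives $1,804.15, past the $1,250 cap; traveler pays only $1,250 − $1,104.55 = $145.45. Insurer: $4,664 − $145.45 = $4,518.55.

$4,518.55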